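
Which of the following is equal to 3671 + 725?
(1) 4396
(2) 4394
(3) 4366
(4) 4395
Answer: 1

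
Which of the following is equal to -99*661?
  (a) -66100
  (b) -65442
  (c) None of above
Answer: c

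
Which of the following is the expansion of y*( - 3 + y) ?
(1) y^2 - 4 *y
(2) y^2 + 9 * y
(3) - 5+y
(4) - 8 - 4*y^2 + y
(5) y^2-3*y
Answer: 5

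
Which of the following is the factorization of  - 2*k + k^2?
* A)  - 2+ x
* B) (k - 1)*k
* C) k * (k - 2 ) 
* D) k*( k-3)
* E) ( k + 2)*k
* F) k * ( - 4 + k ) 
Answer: C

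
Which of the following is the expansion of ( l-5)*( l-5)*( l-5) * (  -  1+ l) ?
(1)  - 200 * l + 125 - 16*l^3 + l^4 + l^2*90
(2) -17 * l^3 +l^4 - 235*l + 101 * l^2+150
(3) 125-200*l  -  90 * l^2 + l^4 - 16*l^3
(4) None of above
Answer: 1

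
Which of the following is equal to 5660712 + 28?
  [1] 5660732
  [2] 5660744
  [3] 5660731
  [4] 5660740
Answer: 4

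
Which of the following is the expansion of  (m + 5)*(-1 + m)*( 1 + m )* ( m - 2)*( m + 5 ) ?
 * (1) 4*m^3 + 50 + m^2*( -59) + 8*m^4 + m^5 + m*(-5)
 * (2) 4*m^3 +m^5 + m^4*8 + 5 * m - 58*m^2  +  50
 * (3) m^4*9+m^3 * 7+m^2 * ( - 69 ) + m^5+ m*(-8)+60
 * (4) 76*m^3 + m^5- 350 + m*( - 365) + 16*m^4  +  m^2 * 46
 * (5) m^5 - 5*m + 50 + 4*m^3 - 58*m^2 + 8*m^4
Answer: 5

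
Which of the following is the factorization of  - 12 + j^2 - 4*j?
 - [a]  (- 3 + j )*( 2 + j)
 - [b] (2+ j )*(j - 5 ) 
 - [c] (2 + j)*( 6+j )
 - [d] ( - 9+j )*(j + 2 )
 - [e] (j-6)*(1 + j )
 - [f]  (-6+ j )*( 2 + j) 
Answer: f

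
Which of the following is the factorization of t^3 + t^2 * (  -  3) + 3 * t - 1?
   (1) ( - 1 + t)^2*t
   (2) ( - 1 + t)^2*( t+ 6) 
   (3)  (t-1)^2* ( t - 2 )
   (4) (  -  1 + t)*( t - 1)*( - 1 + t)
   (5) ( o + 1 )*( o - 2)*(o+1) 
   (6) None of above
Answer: 4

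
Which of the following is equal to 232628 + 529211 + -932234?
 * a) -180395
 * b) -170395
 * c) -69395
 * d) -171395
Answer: b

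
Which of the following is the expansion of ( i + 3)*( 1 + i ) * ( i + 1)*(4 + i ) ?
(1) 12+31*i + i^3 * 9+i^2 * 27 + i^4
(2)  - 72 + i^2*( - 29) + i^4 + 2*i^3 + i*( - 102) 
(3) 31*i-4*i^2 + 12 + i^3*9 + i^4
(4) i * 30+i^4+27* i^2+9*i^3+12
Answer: 1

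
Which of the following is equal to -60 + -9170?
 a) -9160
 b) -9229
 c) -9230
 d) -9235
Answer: c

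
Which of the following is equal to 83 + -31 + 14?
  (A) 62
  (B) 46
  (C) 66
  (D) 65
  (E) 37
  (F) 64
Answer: C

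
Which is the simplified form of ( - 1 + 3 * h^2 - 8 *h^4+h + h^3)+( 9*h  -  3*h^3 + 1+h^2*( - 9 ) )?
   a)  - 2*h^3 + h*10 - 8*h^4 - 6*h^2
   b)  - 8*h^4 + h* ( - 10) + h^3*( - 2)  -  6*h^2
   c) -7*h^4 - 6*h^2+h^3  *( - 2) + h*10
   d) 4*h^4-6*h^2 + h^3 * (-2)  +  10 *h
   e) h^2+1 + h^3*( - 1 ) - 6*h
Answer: a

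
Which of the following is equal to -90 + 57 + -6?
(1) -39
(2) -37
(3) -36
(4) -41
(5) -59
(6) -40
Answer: 1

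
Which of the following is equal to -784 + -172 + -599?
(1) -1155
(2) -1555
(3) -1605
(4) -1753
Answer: 2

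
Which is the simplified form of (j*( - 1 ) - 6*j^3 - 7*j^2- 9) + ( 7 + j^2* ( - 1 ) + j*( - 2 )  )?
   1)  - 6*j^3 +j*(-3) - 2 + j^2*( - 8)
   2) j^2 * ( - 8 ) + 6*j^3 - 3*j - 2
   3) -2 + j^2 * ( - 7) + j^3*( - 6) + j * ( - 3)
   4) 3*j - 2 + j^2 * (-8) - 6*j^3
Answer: 1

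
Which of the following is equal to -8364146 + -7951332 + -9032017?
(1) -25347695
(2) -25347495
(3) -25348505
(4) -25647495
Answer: 2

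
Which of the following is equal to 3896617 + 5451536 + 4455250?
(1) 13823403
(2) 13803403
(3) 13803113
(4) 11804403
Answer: 2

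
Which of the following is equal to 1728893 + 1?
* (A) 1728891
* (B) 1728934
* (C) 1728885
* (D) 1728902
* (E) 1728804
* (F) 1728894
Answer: F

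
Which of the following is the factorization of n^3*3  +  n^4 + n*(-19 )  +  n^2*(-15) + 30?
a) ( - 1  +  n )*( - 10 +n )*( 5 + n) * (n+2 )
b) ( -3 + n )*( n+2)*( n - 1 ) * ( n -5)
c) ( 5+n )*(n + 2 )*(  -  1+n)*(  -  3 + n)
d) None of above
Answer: c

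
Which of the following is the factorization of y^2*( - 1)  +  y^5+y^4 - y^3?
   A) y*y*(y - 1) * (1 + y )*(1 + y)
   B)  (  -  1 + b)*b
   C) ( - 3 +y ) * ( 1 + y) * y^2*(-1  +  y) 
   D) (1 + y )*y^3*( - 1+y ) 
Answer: A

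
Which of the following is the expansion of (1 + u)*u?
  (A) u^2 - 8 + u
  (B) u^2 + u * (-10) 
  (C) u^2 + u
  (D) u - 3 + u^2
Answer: C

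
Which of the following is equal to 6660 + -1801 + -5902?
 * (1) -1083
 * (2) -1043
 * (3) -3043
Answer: 2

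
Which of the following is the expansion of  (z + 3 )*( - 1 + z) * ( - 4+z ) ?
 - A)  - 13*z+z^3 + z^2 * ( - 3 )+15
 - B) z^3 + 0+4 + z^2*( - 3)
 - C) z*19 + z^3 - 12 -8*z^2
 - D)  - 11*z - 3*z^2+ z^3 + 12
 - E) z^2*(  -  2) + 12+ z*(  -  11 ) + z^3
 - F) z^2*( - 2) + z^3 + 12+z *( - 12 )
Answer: E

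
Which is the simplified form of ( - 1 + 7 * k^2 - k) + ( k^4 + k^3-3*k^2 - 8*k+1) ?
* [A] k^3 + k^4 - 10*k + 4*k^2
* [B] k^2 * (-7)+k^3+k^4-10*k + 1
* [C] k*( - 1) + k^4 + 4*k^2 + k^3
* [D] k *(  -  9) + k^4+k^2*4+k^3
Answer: D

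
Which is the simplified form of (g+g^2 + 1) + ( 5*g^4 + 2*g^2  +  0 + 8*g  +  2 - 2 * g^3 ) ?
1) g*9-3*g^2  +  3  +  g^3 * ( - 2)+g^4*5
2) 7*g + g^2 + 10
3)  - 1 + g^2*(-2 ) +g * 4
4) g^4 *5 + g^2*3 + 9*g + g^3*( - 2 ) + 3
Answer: 4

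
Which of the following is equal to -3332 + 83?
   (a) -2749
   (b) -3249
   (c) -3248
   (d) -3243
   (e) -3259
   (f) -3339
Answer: b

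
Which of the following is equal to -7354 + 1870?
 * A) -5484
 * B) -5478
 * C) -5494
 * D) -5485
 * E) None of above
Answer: A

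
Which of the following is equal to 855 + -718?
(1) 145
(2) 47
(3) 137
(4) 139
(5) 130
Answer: 3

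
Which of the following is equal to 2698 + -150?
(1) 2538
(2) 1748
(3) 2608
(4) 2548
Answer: 4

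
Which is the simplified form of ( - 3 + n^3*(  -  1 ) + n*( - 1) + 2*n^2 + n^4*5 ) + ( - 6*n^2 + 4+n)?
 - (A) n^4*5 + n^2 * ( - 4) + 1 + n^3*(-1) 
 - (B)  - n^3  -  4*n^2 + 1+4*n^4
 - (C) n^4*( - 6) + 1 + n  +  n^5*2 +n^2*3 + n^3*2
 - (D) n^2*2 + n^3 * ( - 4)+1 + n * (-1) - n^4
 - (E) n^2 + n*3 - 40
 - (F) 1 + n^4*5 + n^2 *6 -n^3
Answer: A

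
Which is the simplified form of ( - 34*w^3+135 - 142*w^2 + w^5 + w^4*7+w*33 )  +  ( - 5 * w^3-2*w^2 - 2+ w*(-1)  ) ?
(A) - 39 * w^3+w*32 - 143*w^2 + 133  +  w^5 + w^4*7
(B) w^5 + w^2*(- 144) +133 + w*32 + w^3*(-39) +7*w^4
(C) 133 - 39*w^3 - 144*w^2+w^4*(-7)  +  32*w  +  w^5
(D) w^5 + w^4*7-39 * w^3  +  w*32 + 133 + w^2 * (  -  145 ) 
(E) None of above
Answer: B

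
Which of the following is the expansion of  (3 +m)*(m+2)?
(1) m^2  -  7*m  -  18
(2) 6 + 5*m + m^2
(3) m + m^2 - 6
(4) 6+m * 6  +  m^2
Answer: 2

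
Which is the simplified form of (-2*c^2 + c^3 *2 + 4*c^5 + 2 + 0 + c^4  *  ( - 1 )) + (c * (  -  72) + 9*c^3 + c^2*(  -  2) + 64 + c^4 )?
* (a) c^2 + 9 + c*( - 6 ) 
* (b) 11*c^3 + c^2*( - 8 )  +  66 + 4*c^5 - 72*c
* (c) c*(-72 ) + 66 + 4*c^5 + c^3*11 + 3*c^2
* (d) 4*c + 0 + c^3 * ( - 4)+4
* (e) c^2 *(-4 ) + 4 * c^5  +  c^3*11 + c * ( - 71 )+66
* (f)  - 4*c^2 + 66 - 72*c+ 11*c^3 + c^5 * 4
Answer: f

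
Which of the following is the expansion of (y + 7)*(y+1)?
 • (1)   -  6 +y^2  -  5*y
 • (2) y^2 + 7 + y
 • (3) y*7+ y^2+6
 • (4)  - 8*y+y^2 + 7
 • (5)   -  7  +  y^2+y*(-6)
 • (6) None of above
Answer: 6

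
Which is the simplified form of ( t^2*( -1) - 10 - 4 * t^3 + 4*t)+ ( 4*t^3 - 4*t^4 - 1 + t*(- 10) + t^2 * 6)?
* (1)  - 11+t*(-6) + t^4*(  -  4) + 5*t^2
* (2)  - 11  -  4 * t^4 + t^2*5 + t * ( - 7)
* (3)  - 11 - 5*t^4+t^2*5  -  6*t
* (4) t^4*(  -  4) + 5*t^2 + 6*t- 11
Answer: 1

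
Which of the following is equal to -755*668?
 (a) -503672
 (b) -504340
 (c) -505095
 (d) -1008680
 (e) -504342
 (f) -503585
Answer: b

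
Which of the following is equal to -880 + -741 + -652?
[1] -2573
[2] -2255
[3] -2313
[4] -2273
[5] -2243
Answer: 4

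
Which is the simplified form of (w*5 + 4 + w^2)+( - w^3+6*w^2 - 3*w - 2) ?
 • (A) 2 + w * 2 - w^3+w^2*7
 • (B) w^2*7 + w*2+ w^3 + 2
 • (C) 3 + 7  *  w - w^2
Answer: A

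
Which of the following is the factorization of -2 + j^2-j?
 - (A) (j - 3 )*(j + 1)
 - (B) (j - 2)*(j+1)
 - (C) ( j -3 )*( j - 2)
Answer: B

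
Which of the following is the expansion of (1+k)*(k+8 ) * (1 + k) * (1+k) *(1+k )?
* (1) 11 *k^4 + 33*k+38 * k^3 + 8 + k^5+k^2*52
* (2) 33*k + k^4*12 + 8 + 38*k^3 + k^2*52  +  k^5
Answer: 2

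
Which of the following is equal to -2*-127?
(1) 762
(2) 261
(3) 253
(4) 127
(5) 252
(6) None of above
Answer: 6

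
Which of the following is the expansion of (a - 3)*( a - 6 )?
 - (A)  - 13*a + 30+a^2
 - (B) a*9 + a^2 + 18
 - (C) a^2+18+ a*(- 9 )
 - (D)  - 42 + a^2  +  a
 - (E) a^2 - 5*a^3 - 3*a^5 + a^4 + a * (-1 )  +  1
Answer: C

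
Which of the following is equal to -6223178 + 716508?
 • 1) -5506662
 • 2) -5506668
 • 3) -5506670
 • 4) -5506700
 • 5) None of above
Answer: 3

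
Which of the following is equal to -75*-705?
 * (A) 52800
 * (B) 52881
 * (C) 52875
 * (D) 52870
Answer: C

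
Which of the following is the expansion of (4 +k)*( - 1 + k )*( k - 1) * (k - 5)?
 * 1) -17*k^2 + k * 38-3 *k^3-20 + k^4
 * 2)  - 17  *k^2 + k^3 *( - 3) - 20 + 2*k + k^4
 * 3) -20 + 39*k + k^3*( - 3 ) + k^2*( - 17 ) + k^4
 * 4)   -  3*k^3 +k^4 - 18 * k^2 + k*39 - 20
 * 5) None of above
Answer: 3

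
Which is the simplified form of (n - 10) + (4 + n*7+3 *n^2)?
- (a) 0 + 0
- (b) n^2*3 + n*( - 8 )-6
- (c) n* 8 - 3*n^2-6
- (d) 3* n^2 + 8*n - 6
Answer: d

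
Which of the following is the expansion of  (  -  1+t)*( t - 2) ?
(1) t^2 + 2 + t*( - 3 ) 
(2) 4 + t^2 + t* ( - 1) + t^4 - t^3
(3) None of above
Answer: 1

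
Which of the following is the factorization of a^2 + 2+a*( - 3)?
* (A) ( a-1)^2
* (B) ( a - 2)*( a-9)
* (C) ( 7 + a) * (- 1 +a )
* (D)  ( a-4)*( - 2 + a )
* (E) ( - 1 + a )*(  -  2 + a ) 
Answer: E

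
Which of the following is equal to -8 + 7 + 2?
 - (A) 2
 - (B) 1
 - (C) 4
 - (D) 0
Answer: B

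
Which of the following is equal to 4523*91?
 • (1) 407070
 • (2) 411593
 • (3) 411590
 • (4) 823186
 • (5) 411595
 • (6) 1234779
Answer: 2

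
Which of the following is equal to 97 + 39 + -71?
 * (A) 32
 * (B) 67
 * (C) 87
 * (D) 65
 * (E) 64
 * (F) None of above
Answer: D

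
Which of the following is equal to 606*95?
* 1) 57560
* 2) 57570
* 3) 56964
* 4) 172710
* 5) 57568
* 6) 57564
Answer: 2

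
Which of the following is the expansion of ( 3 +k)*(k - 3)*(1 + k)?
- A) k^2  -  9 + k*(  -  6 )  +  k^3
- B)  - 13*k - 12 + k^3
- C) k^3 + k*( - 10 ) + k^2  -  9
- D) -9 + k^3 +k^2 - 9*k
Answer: D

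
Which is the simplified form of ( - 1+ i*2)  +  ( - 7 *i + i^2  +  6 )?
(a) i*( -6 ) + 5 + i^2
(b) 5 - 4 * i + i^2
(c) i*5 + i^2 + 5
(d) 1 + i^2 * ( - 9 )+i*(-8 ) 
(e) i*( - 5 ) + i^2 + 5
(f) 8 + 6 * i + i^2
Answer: e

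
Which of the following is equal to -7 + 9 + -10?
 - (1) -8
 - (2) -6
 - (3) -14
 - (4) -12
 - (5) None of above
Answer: 1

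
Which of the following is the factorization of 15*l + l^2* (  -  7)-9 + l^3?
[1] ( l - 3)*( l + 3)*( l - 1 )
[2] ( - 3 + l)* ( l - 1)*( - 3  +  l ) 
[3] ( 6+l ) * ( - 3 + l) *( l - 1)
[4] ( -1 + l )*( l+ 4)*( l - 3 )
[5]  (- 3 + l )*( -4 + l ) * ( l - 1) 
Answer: 2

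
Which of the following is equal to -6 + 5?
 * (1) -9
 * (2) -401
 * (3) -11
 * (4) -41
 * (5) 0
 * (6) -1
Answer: 6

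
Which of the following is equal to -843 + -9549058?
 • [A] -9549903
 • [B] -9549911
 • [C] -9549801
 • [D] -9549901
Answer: D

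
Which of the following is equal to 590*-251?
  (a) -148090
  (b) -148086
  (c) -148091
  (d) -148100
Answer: a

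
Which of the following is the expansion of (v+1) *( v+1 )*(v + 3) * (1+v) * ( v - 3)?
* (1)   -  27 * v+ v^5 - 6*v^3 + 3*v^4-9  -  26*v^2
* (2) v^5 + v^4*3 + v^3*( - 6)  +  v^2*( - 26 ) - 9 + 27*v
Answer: 1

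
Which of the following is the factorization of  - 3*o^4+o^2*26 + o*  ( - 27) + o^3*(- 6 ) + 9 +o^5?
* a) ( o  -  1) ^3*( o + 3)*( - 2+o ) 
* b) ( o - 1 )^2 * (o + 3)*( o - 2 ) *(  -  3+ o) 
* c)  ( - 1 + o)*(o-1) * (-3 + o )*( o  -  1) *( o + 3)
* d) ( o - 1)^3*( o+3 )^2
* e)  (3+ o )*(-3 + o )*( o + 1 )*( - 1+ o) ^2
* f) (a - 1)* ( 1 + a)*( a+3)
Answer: c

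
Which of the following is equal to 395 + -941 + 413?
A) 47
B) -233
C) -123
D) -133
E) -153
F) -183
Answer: D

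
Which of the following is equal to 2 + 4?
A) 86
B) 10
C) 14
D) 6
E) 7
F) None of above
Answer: D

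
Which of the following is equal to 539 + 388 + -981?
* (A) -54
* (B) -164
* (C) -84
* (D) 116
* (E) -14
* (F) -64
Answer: A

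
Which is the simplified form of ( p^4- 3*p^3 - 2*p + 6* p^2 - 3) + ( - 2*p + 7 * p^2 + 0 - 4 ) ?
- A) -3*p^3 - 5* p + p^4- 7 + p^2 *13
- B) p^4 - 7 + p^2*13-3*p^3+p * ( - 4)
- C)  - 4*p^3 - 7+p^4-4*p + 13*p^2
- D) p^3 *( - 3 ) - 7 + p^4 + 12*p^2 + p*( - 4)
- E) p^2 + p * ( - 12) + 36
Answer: B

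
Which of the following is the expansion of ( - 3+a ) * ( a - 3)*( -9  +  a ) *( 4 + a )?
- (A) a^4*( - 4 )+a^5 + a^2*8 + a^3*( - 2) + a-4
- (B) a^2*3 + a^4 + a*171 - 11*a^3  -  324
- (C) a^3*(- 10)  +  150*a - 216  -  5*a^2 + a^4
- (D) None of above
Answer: B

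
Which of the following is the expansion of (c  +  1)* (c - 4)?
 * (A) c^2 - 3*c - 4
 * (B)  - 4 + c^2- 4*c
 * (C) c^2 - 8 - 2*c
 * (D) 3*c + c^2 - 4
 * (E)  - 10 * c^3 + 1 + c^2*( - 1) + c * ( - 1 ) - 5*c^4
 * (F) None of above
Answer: A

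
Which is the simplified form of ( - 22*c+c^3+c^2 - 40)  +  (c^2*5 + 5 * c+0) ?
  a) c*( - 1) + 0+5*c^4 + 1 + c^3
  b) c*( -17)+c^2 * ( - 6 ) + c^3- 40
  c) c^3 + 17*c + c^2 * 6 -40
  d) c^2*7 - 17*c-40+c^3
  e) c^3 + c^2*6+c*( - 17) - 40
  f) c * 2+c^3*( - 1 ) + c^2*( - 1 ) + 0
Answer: e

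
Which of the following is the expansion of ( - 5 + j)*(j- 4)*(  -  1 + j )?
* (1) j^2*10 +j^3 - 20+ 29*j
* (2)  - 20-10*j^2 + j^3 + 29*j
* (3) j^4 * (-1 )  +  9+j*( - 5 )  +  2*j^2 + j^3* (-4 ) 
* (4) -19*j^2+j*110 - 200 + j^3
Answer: 2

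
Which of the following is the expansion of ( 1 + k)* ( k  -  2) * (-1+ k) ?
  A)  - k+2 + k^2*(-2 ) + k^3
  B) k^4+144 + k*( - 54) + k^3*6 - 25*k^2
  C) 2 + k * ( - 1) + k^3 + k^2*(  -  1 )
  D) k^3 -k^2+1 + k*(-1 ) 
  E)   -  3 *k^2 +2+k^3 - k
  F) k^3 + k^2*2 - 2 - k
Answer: A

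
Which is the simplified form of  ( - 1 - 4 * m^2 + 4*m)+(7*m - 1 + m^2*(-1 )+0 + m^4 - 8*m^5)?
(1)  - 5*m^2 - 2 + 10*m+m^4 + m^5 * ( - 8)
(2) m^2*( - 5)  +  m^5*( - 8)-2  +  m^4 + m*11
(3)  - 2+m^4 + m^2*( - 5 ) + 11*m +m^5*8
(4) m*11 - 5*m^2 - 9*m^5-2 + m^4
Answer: 2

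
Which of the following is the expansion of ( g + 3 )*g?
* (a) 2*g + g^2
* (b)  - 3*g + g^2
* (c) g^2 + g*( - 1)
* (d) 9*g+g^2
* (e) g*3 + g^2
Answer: e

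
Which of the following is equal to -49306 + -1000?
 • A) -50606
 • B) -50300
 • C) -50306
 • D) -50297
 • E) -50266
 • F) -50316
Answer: C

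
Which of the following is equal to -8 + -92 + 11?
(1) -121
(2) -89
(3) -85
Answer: 2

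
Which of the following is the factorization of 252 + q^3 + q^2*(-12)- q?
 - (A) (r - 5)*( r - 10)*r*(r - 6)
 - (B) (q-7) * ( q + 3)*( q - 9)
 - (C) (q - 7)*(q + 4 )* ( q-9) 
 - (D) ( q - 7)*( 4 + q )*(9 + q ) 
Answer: C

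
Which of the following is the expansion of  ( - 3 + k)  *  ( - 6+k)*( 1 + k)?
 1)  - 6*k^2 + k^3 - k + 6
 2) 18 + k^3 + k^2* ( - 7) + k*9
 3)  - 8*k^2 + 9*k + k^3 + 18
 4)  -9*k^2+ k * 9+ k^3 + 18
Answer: 3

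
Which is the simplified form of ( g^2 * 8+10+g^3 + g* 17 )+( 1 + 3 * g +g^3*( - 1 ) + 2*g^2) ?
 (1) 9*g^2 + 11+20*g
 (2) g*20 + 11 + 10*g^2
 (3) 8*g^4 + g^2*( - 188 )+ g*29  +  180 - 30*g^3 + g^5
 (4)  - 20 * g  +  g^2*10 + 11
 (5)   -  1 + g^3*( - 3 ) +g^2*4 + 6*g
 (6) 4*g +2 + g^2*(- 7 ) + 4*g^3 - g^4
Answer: 2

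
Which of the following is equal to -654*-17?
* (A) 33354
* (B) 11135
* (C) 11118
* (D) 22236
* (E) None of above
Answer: C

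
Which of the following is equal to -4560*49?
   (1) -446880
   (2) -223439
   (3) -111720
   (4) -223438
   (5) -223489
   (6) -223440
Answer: 6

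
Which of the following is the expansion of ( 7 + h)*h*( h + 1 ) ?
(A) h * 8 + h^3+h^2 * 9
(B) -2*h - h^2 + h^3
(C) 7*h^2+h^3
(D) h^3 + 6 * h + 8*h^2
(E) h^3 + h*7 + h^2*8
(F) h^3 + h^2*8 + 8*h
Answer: E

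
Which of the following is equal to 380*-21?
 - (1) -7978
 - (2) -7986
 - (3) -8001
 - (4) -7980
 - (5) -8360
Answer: 4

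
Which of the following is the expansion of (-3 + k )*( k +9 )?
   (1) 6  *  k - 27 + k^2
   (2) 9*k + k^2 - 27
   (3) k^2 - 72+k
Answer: 1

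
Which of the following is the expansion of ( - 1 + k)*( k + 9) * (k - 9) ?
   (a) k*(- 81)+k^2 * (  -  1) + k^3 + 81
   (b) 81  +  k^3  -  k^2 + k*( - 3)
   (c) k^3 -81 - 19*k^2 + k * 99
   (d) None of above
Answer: a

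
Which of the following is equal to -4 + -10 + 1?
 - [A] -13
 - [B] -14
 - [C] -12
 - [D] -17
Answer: A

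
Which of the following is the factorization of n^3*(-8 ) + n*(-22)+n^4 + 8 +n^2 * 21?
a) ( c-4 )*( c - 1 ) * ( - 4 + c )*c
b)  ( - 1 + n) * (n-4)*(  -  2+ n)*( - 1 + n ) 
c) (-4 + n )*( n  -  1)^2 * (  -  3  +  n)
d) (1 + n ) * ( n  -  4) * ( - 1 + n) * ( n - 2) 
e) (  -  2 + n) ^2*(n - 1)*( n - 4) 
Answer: b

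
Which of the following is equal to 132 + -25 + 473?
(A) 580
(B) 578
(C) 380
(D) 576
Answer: A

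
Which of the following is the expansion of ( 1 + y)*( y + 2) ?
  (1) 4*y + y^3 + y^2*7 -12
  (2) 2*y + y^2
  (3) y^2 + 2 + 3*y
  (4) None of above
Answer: 3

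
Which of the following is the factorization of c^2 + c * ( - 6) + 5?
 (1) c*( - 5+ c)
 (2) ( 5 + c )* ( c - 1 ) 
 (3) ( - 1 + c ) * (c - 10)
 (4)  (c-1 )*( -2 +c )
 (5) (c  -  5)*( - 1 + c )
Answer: 5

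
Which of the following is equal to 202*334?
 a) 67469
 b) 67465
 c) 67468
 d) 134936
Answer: c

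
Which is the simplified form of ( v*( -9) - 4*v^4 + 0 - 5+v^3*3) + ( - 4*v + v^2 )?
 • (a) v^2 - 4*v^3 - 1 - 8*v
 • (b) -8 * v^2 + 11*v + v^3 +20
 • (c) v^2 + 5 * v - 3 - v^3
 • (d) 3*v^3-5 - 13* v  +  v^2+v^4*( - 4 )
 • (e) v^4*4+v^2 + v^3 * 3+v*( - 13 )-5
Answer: d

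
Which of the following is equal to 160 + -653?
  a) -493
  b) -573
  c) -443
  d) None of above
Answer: a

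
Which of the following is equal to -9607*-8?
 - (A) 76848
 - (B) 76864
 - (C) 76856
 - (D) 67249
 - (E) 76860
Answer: C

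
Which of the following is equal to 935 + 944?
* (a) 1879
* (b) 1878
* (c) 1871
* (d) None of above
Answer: a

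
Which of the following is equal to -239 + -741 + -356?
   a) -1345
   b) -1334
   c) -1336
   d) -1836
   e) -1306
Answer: c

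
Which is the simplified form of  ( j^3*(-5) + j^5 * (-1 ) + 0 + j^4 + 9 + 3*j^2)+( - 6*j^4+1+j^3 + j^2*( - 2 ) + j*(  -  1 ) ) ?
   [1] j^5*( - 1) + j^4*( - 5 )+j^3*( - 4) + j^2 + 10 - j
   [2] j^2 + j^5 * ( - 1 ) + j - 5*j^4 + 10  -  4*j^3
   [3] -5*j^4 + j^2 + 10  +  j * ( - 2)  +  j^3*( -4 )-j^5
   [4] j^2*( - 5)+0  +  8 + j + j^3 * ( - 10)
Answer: 1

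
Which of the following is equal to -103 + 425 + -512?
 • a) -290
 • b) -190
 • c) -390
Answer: b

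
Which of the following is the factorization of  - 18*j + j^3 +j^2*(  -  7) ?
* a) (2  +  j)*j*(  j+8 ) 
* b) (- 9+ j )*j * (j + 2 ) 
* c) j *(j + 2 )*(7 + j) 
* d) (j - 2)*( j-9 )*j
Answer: b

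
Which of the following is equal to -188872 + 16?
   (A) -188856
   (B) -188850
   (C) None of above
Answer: A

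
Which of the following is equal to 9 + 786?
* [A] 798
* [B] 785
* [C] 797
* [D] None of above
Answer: D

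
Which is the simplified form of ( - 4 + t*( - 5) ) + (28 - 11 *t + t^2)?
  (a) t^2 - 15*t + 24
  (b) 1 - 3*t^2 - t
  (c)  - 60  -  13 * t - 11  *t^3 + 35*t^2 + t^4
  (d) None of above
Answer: d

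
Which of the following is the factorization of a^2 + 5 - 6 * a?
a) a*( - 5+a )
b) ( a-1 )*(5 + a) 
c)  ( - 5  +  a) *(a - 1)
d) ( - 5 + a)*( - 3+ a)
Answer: c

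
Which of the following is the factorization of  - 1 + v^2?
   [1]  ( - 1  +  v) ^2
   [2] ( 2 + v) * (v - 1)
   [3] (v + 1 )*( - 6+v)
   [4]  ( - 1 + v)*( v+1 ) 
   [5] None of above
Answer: 4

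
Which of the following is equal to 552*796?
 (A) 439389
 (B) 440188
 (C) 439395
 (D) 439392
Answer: D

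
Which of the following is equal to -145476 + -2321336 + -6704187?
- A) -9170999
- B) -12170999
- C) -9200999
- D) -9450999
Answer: A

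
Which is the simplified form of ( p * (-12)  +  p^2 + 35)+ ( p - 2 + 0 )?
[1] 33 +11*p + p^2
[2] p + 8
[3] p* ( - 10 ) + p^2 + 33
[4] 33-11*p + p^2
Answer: 4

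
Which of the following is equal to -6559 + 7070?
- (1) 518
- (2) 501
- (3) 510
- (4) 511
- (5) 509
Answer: 4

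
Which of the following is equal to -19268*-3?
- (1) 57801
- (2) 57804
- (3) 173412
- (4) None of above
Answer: 2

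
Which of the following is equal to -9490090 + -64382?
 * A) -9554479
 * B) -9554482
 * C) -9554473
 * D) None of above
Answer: D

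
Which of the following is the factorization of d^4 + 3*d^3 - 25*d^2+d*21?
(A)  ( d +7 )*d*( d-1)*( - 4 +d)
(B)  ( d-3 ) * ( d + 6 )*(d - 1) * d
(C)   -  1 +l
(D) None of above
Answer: D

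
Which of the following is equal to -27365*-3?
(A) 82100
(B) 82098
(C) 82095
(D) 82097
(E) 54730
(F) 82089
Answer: C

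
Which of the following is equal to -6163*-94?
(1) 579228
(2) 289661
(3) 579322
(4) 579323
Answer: 3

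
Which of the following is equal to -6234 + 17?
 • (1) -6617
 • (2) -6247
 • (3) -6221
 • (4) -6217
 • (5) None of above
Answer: 4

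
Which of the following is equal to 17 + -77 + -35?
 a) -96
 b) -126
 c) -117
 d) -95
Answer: d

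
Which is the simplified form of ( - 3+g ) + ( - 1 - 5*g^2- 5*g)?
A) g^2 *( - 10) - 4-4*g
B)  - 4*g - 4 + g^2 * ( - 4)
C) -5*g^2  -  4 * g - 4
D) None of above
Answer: C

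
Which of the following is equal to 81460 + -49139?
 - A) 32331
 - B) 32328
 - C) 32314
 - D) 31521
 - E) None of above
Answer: E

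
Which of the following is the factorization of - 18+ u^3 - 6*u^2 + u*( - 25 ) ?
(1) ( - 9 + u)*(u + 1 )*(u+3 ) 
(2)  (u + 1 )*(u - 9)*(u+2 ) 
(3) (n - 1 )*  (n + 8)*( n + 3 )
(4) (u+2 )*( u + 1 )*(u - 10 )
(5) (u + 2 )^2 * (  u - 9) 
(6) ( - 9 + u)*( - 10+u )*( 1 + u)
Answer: 2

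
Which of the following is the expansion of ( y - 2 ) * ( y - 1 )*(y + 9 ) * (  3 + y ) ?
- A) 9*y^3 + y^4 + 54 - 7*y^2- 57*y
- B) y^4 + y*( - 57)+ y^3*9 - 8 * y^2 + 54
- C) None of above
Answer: A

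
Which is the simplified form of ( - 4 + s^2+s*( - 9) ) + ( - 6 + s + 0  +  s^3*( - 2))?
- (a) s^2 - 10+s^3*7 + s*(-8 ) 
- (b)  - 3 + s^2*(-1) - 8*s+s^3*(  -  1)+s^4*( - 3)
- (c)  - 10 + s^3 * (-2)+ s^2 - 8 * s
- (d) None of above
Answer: c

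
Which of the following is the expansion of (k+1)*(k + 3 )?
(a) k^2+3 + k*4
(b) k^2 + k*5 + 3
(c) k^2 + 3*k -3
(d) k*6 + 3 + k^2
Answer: a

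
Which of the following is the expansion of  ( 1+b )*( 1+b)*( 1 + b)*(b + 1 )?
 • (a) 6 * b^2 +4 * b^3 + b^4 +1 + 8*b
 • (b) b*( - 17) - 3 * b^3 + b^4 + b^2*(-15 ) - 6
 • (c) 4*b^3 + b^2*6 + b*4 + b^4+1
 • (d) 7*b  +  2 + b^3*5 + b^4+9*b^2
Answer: c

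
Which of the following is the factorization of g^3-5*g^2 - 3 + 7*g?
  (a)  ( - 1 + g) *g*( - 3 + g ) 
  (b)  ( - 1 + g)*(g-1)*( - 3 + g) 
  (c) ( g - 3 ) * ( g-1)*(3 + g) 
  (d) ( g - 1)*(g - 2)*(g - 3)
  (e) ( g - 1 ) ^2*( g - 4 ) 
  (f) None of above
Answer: b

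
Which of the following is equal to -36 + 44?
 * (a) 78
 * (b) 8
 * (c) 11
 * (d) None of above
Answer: b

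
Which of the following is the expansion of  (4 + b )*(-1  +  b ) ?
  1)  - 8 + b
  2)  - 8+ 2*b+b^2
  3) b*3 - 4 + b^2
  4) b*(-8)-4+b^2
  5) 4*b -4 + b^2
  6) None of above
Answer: 3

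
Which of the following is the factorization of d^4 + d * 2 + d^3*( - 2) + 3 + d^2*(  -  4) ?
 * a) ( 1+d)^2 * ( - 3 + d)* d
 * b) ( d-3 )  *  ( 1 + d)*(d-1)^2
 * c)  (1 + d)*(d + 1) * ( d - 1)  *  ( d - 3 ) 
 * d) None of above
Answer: c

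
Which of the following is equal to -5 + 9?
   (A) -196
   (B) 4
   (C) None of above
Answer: B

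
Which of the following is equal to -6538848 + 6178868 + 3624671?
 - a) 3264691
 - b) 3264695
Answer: a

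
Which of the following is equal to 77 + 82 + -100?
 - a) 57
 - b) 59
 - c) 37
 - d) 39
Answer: b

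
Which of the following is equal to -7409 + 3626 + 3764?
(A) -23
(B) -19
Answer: B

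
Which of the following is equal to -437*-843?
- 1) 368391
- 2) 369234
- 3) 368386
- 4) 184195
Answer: 1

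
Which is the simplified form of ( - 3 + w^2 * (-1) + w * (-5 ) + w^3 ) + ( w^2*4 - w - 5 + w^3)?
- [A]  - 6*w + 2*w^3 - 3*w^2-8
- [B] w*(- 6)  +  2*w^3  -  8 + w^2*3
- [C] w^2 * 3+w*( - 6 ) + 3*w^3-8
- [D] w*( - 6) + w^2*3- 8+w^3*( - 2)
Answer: B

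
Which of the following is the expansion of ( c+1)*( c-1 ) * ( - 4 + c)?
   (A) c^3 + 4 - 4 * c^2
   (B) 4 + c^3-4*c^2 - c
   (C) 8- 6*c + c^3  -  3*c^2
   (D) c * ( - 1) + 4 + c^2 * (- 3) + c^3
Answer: B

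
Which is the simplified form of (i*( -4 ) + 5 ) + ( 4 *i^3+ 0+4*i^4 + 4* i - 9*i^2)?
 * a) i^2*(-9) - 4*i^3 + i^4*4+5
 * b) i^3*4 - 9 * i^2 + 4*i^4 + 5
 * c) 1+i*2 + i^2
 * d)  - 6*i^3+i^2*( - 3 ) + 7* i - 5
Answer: b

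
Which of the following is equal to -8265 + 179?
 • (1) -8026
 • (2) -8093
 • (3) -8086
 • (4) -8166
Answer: 3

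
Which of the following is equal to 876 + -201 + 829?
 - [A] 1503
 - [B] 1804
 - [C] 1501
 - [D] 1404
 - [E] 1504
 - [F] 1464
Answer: E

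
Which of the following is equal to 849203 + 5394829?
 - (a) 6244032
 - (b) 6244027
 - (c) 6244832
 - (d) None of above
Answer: a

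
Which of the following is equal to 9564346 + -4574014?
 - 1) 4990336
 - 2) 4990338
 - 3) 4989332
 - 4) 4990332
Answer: 4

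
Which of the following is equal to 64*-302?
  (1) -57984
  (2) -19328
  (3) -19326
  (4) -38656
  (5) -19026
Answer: 2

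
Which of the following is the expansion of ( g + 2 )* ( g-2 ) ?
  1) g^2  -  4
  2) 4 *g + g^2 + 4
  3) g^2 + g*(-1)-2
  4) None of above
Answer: 1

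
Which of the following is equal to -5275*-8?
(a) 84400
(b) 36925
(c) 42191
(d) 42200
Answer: d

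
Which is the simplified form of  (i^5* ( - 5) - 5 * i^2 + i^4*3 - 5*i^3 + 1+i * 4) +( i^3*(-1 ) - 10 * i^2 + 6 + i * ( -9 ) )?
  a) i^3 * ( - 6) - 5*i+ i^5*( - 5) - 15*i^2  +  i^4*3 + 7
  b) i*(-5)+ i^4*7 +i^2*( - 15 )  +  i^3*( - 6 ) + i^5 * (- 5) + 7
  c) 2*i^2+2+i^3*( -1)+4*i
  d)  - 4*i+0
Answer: a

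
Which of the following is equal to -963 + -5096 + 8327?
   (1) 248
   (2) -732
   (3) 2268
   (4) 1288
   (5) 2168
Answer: 3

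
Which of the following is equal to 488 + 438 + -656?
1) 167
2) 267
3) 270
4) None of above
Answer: 3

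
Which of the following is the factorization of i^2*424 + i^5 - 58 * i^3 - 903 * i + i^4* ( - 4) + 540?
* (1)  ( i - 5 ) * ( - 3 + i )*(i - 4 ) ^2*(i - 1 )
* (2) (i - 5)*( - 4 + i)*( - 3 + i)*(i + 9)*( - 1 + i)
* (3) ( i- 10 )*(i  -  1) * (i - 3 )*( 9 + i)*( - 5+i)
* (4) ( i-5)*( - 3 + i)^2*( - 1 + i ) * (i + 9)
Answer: 2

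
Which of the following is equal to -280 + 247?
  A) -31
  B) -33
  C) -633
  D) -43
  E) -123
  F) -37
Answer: B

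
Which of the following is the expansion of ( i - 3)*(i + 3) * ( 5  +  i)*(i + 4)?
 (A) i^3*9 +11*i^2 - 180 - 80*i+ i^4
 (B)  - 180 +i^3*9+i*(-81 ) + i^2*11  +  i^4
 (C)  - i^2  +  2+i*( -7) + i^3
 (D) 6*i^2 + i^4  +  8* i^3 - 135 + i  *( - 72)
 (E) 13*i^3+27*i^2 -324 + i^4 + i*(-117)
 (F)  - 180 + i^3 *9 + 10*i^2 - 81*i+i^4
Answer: B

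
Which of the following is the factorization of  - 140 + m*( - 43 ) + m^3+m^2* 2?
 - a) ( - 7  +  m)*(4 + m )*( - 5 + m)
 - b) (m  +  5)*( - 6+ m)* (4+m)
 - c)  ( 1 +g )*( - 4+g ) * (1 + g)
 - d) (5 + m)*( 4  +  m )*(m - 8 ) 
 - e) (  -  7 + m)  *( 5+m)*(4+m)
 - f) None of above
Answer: e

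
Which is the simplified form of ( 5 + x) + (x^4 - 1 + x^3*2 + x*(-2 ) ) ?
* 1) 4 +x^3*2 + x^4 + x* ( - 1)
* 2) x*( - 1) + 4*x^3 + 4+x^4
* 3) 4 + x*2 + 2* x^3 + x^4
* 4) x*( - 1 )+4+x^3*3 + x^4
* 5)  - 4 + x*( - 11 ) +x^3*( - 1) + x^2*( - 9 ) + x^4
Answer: 1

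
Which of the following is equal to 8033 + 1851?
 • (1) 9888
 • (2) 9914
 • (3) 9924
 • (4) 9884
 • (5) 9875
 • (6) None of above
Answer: 4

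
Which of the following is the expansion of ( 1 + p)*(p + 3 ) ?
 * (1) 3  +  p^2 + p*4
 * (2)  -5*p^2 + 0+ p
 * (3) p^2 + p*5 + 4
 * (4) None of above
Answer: 1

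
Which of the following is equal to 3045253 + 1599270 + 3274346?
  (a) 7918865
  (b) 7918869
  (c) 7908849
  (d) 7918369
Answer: b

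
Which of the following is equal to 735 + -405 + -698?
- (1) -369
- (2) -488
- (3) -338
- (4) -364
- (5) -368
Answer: 5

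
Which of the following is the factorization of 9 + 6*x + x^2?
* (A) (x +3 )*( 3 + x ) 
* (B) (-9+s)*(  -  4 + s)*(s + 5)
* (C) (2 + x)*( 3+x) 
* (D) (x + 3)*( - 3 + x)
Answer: A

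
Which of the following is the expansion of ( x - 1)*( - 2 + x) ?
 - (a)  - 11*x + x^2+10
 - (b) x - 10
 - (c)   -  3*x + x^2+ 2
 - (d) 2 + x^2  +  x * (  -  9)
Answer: c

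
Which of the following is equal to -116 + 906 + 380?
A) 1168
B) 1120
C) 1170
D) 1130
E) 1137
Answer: C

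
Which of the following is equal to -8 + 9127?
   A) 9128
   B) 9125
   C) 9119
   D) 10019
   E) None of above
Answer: C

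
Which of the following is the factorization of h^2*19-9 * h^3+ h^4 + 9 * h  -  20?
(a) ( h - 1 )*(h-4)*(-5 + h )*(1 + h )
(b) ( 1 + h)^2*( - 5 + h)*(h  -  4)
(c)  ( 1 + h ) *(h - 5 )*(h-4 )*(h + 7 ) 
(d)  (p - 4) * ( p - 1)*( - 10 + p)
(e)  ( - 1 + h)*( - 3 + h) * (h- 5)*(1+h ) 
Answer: a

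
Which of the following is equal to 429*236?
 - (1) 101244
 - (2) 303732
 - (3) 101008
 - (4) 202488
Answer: 1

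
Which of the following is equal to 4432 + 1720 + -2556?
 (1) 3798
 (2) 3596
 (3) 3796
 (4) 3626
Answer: 2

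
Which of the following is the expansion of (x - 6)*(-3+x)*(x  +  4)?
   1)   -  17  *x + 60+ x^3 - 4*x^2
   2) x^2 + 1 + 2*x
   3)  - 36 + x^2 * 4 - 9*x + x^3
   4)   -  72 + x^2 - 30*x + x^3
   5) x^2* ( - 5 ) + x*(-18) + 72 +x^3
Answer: 5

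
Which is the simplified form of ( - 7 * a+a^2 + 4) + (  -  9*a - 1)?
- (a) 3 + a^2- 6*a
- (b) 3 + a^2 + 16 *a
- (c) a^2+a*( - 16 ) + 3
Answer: c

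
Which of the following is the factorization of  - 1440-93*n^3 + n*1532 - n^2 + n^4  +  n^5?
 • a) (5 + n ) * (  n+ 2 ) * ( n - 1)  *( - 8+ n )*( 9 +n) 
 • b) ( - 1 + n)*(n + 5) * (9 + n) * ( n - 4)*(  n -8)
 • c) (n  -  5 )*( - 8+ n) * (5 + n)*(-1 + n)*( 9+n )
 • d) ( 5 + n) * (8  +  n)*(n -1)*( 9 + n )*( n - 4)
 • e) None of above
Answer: b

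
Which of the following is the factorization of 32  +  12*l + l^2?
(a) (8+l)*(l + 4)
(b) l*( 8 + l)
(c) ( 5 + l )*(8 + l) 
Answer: a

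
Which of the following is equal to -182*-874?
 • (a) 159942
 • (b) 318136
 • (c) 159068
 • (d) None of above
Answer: c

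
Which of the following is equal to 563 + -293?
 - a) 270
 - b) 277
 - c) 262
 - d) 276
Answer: a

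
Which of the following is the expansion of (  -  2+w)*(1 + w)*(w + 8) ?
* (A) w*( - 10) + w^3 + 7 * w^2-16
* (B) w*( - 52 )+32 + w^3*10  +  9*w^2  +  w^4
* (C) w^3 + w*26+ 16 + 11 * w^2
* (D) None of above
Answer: A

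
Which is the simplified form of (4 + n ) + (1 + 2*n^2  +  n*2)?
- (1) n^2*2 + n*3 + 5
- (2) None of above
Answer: 1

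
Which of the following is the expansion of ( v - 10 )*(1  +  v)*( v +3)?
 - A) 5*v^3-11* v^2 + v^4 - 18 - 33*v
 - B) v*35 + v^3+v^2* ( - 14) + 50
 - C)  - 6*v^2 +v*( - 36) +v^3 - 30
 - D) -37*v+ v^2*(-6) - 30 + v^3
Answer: D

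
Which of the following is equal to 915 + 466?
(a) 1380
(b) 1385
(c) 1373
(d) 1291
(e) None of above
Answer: e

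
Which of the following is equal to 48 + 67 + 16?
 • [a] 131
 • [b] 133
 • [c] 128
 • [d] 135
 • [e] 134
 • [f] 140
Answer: a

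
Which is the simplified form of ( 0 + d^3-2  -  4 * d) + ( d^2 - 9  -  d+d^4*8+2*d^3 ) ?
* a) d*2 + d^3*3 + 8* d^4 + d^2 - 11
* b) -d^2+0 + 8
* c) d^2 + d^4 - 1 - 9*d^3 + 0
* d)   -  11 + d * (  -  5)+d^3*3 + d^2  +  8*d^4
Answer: d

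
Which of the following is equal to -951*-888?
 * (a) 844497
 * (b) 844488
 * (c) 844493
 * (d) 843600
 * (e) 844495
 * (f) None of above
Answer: b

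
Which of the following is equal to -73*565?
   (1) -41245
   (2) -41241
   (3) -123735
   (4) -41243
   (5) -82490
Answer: 1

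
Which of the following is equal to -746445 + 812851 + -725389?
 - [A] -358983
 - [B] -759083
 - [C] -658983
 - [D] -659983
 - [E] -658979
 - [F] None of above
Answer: C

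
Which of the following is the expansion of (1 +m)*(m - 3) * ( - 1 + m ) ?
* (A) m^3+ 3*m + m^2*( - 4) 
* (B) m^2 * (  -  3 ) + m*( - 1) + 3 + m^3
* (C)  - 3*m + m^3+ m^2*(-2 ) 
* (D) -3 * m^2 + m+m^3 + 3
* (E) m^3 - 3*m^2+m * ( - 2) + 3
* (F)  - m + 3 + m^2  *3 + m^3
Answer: B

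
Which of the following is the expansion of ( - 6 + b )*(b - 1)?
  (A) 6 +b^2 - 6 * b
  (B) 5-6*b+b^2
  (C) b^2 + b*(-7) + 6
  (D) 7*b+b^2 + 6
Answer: C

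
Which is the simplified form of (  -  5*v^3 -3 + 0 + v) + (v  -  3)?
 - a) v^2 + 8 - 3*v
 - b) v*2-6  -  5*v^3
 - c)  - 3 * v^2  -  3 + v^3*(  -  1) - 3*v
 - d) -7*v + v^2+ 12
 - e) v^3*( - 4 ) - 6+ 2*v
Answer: b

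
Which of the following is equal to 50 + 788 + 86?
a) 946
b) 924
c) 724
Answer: b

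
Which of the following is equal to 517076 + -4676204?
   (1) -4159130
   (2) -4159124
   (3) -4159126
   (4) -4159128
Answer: 4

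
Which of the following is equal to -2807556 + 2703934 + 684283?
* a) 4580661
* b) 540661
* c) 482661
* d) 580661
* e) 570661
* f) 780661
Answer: d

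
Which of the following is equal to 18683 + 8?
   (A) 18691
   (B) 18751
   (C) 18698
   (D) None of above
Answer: A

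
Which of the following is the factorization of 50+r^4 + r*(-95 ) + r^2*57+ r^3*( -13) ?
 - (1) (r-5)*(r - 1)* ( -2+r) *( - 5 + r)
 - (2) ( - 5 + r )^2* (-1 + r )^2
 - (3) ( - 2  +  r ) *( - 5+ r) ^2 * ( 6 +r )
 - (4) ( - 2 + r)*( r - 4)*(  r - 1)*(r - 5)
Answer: 1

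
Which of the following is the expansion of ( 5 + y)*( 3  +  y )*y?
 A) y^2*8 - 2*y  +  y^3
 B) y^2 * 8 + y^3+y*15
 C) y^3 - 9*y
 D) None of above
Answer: B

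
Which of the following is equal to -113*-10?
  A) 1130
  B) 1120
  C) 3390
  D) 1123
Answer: A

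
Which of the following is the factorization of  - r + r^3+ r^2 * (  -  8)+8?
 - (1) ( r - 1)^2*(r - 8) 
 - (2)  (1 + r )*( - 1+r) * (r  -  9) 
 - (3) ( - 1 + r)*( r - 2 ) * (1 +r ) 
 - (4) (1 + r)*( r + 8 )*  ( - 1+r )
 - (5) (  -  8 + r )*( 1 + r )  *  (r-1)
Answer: 5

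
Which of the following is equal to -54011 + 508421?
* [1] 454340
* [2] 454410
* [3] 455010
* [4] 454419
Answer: 2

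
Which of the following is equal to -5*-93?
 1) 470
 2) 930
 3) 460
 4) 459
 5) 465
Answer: 5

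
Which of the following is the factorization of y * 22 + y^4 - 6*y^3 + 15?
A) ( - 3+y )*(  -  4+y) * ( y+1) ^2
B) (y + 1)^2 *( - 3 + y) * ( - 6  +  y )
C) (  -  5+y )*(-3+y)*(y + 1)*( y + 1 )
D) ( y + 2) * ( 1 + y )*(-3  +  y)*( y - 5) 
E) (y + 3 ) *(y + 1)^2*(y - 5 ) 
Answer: C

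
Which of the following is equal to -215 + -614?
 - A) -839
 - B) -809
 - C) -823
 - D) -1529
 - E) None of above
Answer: E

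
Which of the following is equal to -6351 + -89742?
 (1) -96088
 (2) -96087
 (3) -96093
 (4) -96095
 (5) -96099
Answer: 3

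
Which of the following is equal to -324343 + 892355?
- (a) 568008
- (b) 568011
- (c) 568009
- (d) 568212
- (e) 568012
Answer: e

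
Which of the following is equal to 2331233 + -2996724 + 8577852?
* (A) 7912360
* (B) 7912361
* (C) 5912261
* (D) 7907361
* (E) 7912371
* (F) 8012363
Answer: B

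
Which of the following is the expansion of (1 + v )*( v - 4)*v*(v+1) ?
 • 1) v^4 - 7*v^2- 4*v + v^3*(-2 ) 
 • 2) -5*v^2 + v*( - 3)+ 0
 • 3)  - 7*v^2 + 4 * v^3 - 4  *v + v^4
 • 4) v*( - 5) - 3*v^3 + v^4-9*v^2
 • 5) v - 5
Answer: 1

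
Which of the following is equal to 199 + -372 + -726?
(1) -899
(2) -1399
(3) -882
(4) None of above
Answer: 1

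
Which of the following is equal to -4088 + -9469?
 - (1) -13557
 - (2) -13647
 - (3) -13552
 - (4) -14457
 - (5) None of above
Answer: 1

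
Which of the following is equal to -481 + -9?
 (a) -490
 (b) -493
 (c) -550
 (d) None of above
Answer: a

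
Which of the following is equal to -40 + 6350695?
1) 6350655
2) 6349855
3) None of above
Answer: 1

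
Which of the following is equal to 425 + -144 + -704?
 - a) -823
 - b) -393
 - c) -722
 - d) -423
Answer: d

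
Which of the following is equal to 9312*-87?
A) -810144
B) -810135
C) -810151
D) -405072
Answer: A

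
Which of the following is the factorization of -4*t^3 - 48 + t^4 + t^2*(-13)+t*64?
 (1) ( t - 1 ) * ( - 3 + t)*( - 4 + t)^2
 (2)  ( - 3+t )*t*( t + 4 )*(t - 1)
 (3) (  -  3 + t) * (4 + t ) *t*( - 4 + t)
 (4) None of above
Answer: 4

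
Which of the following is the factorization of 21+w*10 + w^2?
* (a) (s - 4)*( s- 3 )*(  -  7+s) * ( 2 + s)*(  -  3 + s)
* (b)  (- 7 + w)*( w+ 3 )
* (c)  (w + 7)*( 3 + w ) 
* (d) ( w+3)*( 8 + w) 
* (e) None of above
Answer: c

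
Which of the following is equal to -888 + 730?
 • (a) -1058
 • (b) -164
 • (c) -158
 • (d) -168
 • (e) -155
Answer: c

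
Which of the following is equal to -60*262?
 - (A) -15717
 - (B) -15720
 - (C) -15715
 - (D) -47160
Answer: B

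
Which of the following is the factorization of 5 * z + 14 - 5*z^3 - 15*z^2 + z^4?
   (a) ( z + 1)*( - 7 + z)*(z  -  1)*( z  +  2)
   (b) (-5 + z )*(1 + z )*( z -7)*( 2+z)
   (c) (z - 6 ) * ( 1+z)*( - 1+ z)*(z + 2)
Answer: a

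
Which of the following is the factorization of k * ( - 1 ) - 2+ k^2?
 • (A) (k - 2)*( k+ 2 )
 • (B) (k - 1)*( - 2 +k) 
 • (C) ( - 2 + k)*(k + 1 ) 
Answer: C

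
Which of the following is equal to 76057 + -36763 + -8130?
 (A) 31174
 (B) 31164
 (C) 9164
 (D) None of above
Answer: B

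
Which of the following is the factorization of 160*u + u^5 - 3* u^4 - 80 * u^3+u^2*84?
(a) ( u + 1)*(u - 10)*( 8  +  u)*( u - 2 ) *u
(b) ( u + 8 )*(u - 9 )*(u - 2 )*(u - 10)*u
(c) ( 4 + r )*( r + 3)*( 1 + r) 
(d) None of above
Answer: a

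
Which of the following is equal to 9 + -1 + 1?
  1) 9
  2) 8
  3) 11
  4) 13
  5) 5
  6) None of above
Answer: 1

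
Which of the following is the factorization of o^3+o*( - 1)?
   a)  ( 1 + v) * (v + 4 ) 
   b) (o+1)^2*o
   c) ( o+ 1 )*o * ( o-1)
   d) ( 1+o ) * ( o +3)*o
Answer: c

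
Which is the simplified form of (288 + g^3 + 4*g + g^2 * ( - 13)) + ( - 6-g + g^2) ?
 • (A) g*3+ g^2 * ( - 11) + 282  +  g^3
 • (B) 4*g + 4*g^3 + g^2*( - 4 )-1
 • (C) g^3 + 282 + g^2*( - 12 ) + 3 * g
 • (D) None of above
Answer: C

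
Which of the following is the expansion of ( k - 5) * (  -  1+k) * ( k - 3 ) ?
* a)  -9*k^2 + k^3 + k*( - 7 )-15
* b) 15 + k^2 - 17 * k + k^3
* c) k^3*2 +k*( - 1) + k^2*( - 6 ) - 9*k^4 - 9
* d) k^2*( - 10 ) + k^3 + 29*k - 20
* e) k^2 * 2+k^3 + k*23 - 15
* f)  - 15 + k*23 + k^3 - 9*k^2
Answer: f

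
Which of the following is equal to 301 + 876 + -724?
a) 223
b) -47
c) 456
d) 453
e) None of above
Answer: d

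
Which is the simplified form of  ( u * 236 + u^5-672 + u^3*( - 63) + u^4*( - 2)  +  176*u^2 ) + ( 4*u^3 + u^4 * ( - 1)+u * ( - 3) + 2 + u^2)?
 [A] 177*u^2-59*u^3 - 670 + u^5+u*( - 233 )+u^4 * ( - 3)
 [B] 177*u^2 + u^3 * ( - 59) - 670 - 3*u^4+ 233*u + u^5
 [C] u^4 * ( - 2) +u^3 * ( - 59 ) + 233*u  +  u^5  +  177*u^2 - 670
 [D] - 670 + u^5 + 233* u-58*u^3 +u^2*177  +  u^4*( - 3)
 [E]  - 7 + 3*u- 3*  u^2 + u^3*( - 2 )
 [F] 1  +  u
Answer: B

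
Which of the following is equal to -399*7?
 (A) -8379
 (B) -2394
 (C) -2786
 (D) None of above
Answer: D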